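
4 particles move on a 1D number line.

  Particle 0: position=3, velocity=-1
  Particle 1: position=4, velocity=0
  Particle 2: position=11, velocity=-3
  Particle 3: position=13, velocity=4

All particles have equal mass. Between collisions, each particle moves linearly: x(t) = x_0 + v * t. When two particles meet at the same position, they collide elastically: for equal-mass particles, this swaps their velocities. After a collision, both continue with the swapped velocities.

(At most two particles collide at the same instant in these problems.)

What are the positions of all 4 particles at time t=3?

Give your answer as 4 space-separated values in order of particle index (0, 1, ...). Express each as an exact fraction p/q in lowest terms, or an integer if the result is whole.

Collision at t=7/3: particles 1 and 2 swap velocities; positions: p0=2/3 p1=4 p2=4 p3=67/3; velocities now: v0=-1 v1=-3 v2=0 v3=4
Advance to t=3 (no further collisions before then); velocities: v0=-1 v1=-3 v2=0 v3=4; positions = 0 2 4 25

Answer: 0 2 4 25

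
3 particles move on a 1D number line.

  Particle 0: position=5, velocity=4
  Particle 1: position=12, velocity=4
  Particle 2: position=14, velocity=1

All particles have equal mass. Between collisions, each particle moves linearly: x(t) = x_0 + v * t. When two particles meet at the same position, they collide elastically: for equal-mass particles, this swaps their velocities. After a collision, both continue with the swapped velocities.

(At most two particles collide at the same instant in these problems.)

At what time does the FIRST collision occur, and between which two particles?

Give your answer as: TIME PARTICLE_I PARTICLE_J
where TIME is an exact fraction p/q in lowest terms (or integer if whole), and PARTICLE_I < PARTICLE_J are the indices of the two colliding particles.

Answer: 2/3 1 2

Derivation:
Pair (0,1): pos 5,12 vel 4,4 -> not approaching (rel speed 0 <= 0)
Pair (1,2): pos 12,14 vel 4,1 -> gap=2, closing at 3/unit, collide at t=2/3
Earliest collision: t=2/3 between 1 and 2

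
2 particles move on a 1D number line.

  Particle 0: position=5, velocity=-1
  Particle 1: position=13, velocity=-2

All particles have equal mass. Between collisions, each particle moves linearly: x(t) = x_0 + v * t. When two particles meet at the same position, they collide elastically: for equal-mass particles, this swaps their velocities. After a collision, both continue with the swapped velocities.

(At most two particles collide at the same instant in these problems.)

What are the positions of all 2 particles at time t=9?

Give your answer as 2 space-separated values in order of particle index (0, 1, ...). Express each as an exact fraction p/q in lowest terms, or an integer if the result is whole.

Answer: -5 -4

Derivation:
Collision at t=8: particles 0 and 1 swap velocities; positions: p0=-3 p1=-3; velocities now: v0=-2 v1=-1
Advance to t=9 (no further collisions before then); velocities: v0=-2 v1=-1; positions = -5 -4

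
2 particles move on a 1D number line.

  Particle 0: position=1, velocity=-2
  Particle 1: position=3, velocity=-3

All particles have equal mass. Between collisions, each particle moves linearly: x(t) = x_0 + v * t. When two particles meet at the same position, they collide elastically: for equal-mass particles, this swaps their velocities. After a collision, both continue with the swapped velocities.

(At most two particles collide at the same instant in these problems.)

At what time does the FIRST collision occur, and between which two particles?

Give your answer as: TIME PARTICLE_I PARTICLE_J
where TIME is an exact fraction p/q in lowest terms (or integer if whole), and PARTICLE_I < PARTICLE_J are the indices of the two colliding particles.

Pair (0,1): pos 1,3 vel -2,-3 -> gap=2, closing at 1/unit, collide at t=2
Earliest collision: t=2 between 0 and 1

Answer: 2 0 1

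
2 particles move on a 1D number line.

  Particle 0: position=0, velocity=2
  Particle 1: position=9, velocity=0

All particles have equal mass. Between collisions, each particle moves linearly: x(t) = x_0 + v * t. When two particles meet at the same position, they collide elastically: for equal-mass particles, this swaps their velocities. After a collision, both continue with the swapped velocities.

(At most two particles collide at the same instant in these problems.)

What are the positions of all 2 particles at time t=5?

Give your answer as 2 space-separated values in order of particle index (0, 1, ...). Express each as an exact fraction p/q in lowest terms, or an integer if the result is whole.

Answer: 9 10

Derivation:
Collision at t=9/2: particles 0 and 1 swap velocities; positions: p0=9 p1=9; velocities now: v0=0 v1=2
Advance to t=5 (no further collisions before then); velocities: v0=0 v1=2; positions = 9 10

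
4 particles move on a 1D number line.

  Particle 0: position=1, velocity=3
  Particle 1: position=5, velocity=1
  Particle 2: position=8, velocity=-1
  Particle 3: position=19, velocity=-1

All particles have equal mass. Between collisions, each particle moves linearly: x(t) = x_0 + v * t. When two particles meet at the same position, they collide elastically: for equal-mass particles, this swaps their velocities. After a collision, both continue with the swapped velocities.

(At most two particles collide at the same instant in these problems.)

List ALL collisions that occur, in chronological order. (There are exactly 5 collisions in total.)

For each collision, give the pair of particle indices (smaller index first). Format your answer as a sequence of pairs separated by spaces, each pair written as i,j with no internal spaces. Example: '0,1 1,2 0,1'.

Answer: 1,2 0,1 1,2 2,3 1,2

Derivation:
Collision at t=3/2: particles 1 and 2 swap velocities; positions: p0=11/2 p1=13/2 p2=13/2 p3=35/2; velocities now: v0=3 v1=-1 v2=1 v3=-1
Collision at t=7/4: particles 0 and 1 swap velocities; positions: p0=25/4 p1=25/4 p2=27/4 p3=69/4; velocities now: v0=-1 v1=3 v2=1 v3=-1
Collision at t=2: particles 1 and 2 swap velocities; positions: p0=6 p1=7 p2=7 p3=17; velocities now: v0=-1 v1=1 v2=3 v3=-1
Collision at t=9/2: particles 2 and 3 swap velocities; positions: p0=7/2 p1=19/2 p2=29/2 p3=29/2; velocities now: v0=-1 v1=1 v2=-1 v3=3
Collision at t=7: particles 1 and 2 swap velocities; positions: p0=1 p1=12 p2=12 p3=22; velocities now: v0=-1 v1=-1 v2=1 v3=3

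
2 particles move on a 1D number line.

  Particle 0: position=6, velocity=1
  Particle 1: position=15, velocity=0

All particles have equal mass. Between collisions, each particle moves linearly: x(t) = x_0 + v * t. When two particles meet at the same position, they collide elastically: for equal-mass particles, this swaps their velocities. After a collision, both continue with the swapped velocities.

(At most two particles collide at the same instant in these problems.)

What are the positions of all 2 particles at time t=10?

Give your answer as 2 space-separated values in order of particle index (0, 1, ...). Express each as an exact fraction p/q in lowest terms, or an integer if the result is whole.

Collision at t=9: particles 0 and 1 swap velocities; positions: p0=15 p1=15; velocities now: v0=0 v1=1
Advance to t=10 (no further collisions before then); velocities: v0=0 v1=1; positions = 15 16

Answer: 15 16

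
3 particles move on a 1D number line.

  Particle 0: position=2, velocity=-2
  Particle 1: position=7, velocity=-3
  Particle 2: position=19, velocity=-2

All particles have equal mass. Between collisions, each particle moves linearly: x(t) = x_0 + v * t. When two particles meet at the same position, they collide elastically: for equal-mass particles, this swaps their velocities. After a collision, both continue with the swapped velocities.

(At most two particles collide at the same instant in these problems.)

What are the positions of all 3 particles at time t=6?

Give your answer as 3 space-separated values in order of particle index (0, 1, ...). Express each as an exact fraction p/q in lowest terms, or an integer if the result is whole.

Collision at t=5: particles 0 and 1 swap velocities; positions: p0=-8 p1=-8 p2=9; velocities now: v0=-3 v1=-2 v2=-2
Advance to t=6 (no further collisions before then); velocities: v0=-3 v1=-2 v2=-2; positions = -11 -10 7

Answer: -11 -10 7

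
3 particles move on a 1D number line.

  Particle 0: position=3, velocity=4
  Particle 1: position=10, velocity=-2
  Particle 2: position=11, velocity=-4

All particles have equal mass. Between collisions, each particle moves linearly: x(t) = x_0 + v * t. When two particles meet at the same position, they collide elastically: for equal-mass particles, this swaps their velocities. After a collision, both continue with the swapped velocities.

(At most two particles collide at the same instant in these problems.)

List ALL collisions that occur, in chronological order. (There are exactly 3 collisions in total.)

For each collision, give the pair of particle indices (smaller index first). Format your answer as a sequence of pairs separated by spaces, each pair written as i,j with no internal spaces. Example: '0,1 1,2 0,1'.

Collision at t=1/2: particles 1 and 2 swap velocities; positions: p0=5 p1=9 p2=9; velocities now: v0=4 v1=-4 v2=-2
Collision at t=1: particles 0 and 1 swap velocities; positions: p0=7 p1=7 p2=8; velocities now: v0=-4 v1=4 v2=-2
Collision at t=7/6: particles 1 and 2 swap velocities; positions: p0=19/3 p1=23/3 p2=23/3; velocities now: v0=-4 v1=-2 v2=4

Answer: 1,2 0,1 1,2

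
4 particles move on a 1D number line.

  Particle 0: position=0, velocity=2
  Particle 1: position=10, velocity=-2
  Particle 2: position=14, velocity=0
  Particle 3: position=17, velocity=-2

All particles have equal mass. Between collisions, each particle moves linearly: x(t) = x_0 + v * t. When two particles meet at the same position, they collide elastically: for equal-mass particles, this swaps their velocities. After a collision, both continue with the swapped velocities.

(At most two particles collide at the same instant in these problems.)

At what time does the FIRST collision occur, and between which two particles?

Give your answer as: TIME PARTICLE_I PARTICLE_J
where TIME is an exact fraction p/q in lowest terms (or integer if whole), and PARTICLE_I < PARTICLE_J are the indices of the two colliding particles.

Pair (0,1): pos 0,10 vel 2,-2 -> gap=10, closing at 4/unit, collide at t=5/2
Pair (1,2): pos 10,14 vel -2,0 -> not approaching (rel speed -2 <= 0)
Pair (2,3): pos 14,17 vel 0,-2 -> gap=3, closing at 2/unit, collide at t=3/2
Earliest collision: t=3/2 between 2 and 3

Answer: 3/2 2 3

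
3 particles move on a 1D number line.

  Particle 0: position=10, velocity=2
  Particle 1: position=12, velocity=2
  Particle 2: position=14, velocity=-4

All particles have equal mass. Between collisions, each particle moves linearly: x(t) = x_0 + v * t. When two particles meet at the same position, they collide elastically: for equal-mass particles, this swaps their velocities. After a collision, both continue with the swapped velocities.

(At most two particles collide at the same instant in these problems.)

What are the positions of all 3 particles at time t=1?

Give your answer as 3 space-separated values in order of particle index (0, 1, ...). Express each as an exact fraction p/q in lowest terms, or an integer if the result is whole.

Answer: 10 12 14

Derivation:
Collision at t=1/3: particles 1 and 2 swap velocities; positions: p0=32/3 p1=38/3 p2=38/3; velocities now: v0=2 v1=-4 v2=2
Collision at t=2/3: particles 0 and 1 swap velocities; positions: p0=34/3 p1=34/3 p2=40/3; velocities now: v0=-4 v1=2 v2=2
Advance to t=1 (no further collisions before then); velocities: v0=-4 v1=2 v2=2; positions = 10 12 14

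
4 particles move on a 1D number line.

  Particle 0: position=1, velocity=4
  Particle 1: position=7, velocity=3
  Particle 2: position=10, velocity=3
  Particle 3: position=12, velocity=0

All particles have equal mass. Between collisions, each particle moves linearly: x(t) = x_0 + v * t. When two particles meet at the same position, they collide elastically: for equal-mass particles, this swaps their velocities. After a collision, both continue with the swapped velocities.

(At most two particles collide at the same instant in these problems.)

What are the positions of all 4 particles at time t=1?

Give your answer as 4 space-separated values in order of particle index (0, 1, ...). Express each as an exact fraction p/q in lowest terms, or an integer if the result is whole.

Answer: 5 10 12 13

Derivation:
Collision at t=2/3: particles 2 and 3 swap velocities; positions: p0=11/3 p1=9 p2=12 p3=12; velocities now: v0=4 v1=3 v2=0 v3=3
Advance to t=1 (no further collisions before then); velocities: v0=4 v1=3 v2=0 v3=3; positions = 5 10 12 13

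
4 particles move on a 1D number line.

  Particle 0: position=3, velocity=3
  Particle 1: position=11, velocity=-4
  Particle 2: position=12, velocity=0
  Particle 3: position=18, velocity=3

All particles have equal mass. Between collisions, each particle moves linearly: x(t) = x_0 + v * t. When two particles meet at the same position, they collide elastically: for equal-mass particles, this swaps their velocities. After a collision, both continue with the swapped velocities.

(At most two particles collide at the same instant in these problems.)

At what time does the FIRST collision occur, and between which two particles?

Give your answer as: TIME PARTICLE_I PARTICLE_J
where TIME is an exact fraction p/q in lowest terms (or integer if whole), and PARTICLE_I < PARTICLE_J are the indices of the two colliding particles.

Answer: 8/7 0 1

Derivation:
Pair (0,1): pos 3,11 vel 3,-4 -> gap=8, closing at 7/unit, collide at t=8/7
Pair (1,2): pos 11,12 vel -4,0 -> not approaching (rel speed -4 <= 0)
Pair (2,3): pos 12,18 vel 0,3 -> not approaching (rel speed -3 <= 0)
Earliest collision: t=8/7 between 0 and 1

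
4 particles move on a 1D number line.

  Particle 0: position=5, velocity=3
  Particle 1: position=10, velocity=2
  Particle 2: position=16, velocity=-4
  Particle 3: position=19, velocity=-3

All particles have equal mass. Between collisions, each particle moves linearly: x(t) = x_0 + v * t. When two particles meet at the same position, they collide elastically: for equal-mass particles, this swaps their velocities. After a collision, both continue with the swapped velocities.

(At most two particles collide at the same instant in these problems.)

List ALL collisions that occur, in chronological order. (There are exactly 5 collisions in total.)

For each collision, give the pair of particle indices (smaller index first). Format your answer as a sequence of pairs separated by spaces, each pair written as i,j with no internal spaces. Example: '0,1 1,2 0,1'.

Answer: 1,2 0,1 2,3 1,2 2,3

Derivation:
Collision at t=1: particles 1 and 2 swap velocities; positions: p0=8 p1=12 p2=12 p3=16; velocities now: v0=3 v1=-4 v2=2 v3=-3
Collision at t=11/7: particles 0 and 1 swap velocities; positions: p0=68/7 p1=68/7 p2=92/7 p3=100/7; velocities now: v0=-4 v1=3 v2=2 v3=-3
Collision at t=9/5: particles 2 and 3 swap velocities; positions: p0=44/5 p1=52/5 p2=68/5 p3=68/5; velocities now: v0=-4 v1=3 v2=-3 v3=2
Collision at t=7/3: particles 1 and 2 swap velocities; positions: p0=20/3 p1=12 p2=12 p3=44/3; velocities now: v0=-4 v1=-3 v2=3 v3=2
Collision at t=5: particles 2 and 3 swap velocities; positions: p0=-4 p1=4 p2=20 p3=20; velocities now: v0=-4 v1=-3 v2=2 v3=3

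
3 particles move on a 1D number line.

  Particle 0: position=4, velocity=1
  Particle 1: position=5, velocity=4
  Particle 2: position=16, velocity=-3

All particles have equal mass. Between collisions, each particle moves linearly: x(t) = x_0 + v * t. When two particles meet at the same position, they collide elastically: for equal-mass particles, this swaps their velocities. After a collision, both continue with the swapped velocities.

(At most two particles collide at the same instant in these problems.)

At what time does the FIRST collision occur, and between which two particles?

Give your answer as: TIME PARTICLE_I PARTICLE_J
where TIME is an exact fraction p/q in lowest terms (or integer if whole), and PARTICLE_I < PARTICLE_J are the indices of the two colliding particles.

Answer: 11/7 1 2

Derivation:
Pair (0,1): pos 4,5 vel 1,4 -> not approaching (rel speed -3 <= 0)
Pair (1,2): pos 5,16 vel 4,-3 -> gap=11, closing at 7/unit, collide at t=11/7
Earliest collision: t=11/7 between 1 and 2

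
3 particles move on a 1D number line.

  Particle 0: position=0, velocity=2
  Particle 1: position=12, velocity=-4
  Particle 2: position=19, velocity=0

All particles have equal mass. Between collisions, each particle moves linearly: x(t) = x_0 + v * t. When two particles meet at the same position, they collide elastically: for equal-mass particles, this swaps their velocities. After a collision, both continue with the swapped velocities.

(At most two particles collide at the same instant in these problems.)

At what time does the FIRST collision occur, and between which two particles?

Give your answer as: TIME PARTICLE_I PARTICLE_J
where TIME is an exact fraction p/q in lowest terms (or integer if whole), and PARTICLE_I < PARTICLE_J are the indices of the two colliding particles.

Answer: 2 0 1

Derivation:
Pair (0,1): pos 0,12 vel 2,-4 -> gap=12, closing at 6/unit, collide at t=2
Pair (1,2): pos 12,19 vel -4,0 -> not approaching (rel speed -4 <= 0)
Earliest collision: t=2 between 0 and 1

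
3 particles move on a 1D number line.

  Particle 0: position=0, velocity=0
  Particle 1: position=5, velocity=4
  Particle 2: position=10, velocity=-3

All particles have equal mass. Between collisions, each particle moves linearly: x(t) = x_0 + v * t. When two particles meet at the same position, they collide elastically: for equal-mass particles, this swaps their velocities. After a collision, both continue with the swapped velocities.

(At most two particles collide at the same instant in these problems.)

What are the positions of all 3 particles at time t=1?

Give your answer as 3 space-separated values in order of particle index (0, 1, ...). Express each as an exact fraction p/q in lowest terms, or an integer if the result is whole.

Answer: 0 7 9

Derivation:
Collision at t=5/7: particles 1 and 2 swap velocities; positions: p0=0 p1=55/7 p2=55/7; velocities now: v0=0 v1=-3 v2=4
Advance to t=1 (no further collisions before then); velocities: v0=0 v1=-3 v2=4; positions = 0 7 9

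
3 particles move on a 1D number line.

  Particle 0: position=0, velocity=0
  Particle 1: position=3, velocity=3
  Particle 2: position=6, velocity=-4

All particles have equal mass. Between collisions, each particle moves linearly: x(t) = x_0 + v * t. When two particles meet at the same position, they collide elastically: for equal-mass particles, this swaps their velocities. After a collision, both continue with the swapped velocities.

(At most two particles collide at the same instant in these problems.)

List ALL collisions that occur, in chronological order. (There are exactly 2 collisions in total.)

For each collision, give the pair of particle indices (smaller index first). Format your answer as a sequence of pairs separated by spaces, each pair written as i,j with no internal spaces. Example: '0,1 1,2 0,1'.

Answer: 1,2 0,1

Derivation:
Collision at t=3/7: particles 1 and 2 swap velocities; positions: p0=0 p1=30/7 p2=30/7; velocities now: v0=0 v1=-4 v2=3
Collision at t=3/2: particles 0 and 1 swap velocities; positions: p0=0 p1=0 p2=15/2; velocities now: v0=-4 v1=0 v2=3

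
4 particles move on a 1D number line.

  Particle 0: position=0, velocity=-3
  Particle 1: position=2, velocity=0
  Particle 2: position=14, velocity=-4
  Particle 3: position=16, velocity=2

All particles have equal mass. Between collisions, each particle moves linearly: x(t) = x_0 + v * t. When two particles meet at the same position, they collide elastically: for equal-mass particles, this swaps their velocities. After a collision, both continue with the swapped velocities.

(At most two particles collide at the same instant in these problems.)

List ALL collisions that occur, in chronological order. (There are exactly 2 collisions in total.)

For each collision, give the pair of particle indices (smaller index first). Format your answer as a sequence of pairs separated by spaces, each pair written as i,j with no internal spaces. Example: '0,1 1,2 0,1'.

Answer: 1,2 0,1

Derivation:
Collision at t=3: particles 1 and 2 swap velocities; positions: p0=-9 p1=2 p2=2 p3=22; velocities now: v0=-3 v1=-4 v2=0 v3=2
Collision at t=14: particles 0 and 1 swap velocities; positions: p0=-42 p1=-42 p2=2 p3=44; velocities now: v0=-4 v1=-3 v2=0 v3=2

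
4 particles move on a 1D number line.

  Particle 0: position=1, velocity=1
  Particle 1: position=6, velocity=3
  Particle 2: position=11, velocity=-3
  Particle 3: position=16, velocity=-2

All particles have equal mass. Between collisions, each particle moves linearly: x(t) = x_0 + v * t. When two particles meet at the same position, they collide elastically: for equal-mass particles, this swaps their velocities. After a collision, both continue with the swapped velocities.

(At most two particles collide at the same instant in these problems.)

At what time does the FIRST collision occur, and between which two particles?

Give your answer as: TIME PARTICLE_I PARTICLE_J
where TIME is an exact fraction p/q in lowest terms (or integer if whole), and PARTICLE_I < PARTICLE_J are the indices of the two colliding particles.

Pair (0,1): pos 1,6 vel 1,3 -> not approaching (rel speed -2 <= 0)
Pair (1,2): pos 6,11 vel 3,-3 -> gap=5, closing at 6/unit, collide at t=5/6
Pair (2,3): pos 11,16 vel -3,-2 -> not approaching (rel speed -1 <= 0)
Earliest collision: t=5/6 between 1 and 2

Answer: 5/6 1 2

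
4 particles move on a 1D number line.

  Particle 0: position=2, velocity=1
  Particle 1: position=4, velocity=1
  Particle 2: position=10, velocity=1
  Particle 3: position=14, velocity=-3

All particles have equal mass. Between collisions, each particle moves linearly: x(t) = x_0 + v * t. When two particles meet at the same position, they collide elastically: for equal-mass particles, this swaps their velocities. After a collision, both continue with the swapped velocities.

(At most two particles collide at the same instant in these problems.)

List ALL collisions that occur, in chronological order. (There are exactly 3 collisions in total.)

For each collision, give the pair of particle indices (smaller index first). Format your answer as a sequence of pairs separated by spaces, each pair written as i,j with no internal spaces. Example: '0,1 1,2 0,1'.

Answer: 2,3 1,2 0,1

Derivation:
Collision at t=1: particles 2 and 3 swap velocities; positions: p0=3 p1=5 p2=11 p3=11; velocities now: v0=1 v1=1 v2=-3 v3=1
Collision at t=5/2: particles 1 and 2 swap velocities; positions: p0=9/2 p1=13/2 p2=13/2 p3=25/2; velocities now: v0=1 v1=-3 v2=1 v3=1
Collision at t=3: particles 0 and 1 swap velocities; positions: p0=5 p1=5 p2=7 p3=13; velocities now: v0=-3 v1=1 v2=1 v3=1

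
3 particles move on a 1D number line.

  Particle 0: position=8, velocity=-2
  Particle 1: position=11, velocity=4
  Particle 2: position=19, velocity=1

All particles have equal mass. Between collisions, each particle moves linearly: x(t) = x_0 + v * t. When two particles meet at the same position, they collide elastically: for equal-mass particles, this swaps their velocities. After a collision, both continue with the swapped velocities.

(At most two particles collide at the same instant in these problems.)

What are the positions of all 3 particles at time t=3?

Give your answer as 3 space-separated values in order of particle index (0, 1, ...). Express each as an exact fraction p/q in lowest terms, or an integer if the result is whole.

Collision at t=8/3: particles 1 and 2 swap velocities; positions: p0=8/3 p1=65/3 p2=65/3; velocities now: v0=-2 v1=1 v2=4
Advance to t=3 (no further collisions before then); velocities: v0=-2 v1=1 v2=4; positions = 2 22 23

Answer: 2 22 23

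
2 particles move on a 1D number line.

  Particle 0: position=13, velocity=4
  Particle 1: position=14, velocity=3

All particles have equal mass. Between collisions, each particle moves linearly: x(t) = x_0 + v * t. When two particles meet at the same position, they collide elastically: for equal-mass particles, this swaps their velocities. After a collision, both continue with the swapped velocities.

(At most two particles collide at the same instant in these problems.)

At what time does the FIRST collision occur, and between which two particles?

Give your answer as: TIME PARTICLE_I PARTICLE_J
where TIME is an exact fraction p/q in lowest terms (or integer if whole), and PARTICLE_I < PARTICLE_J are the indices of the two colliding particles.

Answer: 1 0 1

Derivation:
Pair (0,1): pos 13,14 vel 4,3 -> gap=1, closing at 1/unit, collide at t=1
Earliest collision: t=1 between 0 and 1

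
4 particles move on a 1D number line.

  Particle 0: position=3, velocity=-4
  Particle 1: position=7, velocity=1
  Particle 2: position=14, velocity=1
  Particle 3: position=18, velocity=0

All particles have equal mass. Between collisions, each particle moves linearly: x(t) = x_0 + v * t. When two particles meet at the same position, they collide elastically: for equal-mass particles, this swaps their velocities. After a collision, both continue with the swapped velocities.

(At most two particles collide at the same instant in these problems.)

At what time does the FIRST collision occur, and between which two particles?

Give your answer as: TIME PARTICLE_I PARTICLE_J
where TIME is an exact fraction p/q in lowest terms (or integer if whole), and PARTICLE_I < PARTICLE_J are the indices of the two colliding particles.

Pair (0,1): pos 3,7 vel -4,1 -> not approaching (rel speed -5 <= 0)
Pair (1,2): pos 7,14 vel 1,1 -> not approaching (rel speed 0 <= 0)
Pair (2,3): pos 14,18 vel 1,0 -> gap=4, closing at 1/unit, collide at t=4
Earliest collision: t=4 between 2 and 3

Answer: 4 2 3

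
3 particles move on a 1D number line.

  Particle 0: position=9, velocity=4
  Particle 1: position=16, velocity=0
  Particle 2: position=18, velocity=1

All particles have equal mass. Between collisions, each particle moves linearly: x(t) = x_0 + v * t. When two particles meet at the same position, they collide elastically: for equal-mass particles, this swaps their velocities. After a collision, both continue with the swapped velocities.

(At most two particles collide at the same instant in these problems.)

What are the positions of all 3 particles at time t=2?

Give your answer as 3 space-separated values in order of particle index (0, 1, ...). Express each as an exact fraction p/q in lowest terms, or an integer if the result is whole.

Answer: 16 17 20

Derivation:
Collision at t=7/4: particles 0 and 1 swap velocities; positions: p0=16 p1=16 p2=79/4; velocities now: v0=0 v1=4 v2=1
Advance to t=2 (no further collisions before then); velocities: v0=0 v1=4 v2=1; positions = 16 17 20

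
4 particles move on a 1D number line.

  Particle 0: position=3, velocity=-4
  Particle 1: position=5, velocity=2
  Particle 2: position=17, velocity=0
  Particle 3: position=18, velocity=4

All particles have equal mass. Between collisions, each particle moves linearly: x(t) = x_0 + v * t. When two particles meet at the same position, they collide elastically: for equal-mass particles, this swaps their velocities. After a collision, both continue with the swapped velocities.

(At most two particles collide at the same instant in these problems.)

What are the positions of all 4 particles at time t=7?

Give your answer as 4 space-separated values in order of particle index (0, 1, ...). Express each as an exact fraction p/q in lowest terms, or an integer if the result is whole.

Collision at t=6: particles 1 and 2 swap velocities; positions: p0=-21 p1=17 p2=17 p3=42; velocities now: v0=-4 v1=0 v2=2 v3=4
Advance to t=7 (no further collisions before then); velocities: v0=-4 v1=0 v2=2 v3=4; positions = -25 17 19 46

Answer: -25 17 19 46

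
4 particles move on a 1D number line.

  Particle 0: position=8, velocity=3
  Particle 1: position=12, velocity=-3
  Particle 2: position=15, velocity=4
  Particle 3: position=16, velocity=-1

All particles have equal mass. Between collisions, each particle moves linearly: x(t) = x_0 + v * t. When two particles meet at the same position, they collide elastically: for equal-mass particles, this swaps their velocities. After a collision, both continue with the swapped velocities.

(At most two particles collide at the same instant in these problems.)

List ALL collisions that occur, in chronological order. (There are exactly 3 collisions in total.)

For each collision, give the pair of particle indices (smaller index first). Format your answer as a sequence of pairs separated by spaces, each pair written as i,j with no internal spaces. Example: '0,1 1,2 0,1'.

Collision at t=1/5: particles 2 and 3 swap velocities; positions: p0=43/5 p1=57/5 p2=79/5 p3=79/5; velocities now: v0=3 v1=-3 v2=-1 v3=4
Collision at t=2/3: particles 0 and 1 swap velocities; positions: p0=10 p1=10 p2=46/3 p3=53/3; velocities now: v0=-3 v1=3 v2=-1 v3=4
Collision at t=2: particles 1 and 2 swap velocities; positions: p0=6 p1=14 p2=14 p3=23; velocities now: v0=-3 v1=-1 v2=3 v3=4

Answer: 2,3 0,1 1,2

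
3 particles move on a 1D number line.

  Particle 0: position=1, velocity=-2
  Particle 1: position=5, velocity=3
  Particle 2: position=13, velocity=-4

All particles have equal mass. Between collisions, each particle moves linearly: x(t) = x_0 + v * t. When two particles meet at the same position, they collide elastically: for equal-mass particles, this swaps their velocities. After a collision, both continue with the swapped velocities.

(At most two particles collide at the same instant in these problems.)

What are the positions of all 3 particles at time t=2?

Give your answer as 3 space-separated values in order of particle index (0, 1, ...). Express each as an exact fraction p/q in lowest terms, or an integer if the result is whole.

Answer: -3 5 11

Derivation:
Collision at t=8/7: particles 1 and 2 swap velocities; positions: p0=-9/7 p1=59/7 p2=59/7; velocities now: v0=-2 v1=-4 v2=3
Advance to t=2 (no further collisions before then); velocities: v0=-2 v1=-4 v2=3; positions = -3 5 11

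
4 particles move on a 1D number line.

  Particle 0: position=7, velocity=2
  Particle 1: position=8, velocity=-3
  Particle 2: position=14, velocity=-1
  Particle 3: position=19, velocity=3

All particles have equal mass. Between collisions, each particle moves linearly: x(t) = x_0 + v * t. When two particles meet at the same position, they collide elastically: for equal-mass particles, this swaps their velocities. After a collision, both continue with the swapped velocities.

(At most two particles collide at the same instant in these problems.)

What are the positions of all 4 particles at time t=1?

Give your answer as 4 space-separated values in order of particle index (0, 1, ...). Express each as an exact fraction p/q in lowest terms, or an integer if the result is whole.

Collision at t=1/5: particles 0 and 1 swap velocities; positions: p0=37/5 p1=37/5 p2=69/5 p3=98/5; velocities now: v0=-3 v1=2 v2=-1 v3=3
Advance to t=1 (no further collisions before then); velocities: v0=-3 v1=2 v2=-1 v3=3; positions = 5 9 13 22

Answer: 5 9 13 22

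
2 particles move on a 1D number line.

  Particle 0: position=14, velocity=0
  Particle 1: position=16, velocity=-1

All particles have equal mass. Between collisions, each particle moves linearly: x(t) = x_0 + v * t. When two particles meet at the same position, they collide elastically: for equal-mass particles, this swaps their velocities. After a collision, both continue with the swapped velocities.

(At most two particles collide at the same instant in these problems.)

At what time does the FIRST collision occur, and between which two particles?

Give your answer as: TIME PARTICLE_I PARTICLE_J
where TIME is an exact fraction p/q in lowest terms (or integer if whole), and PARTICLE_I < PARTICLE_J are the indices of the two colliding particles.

Pair (0,1): pos 14,16 vel 0,-1 -> gap=2, closing at 1/unit, collide at t=2
Earliest collision: t=2 between 0 and 1

Answer: 2 0 1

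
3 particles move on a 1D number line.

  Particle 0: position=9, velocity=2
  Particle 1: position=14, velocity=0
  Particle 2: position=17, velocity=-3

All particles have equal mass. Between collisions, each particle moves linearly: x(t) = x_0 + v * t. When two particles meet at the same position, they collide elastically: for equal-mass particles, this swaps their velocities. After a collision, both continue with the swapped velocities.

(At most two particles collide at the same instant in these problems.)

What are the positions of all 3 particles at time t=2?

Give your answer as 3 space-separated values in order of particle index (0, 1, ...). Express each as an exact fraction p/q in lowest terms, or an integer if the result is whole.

Collision at t=1: particles 1 and 2 swap velocities; positions: p0=11 p1=14 p2=14; velocities now: v0=2 v1=-3 v2=0
Collision at t=8/5: particles 0 and 1 swap velocities; positions: p0=61/5 p1=61/5 p2=14; velocities now: v0=-3 v1=2 v2=0
Advance to t=2 (no further collisions before then); velocities: v0=-3 v1=2 v2=0; positions = 11 13 14

Answer: 11 13 14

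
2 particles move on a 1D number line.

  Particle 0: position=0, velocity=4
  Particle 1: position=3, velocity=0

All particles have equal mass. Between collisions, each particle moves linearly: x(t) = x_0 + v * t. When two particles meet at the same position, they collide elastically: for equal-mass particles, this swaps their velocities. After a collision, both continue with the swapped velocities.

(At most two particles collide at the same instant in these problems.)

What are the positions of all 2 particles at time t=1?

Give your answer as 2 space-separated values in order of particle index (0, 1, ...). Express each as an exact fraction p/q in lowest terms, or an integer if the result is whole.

Answer: 3 4

Derivation:
Collision at t=3/4: particles 0 and 1 swap velocities; positions: p0=3 p1=3; velocities now: v0=0 v1=4
Advance to t=1 (no further collisions before then); velocities: v0=0 v1=4; positions = 3 4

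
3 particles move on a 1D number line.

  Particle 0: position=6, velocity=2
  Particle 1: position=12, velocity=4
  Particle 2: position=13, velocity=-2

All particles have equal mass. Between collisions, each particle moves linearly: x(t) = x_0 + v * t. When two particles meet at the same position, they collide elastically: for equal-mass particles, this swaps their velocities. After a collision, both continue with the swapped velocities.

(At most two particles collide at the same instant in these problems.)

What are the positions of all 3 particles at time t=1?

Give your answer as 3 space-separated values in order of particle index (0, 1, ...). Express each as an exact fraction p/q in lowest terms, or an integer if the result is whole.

Collision at t=1/6: particles 1 and 2 swap velocities; positions: p0=19/3 p1=38/3 p2=38/3; velocities now: v0=2 v1=-2 v2=4
Advance to t=1 (no further collisions before then); velocities: v0=2 v1=-2 v2=4; positions = 8 11 16

Answer: 8 11 16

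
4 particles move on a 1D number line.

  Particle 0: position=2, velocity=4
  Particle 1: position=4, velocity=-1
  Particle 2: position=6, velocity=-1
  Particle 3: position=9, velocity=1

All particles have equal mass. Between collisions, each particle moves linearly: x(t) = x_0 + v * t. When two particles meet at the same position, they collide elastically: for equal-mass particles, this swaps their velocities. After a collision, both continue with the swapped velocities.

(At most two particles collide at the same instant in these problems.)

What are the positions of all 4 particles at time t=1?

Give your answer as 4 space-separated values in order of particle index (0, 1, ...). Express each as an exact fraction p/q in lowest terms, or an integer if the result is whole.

Answer: 3 5 6 10

Derivation:
Collision at t=2/5: particles 0 and 1 swap velocities; positions: p0=18/5 p1=18/5 p2=28/5 p3=47/5; velocities now: v0=-1 v1=4 v2=-1 v3=1
Collision at t=4/5: particles 1 and 2 swap velocities; positions: p0=16/5 p1=26/5 p2=26/5 p3=49/5; velocities now: v0=-1 v1=-1 v2=4 v3=1
Advance to t=1 (no further collisions before then); velocities: v0=-1 v1=-1 v2=4 v3=1; positions = 3 5 6 10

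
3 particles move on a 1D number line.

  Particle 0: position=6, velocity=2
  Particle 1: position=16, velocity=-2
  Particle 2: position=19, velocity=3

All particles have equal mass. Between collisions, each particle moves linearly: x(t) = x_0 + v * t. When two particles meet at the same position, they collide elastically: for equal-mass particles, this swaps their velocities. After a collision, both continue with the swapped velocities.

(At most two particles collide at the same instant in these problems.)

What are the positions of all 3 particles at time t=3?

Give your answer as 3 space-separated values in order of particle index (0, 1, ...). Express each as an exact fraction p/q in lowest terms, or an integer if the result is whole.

Answer: 10 12 28

Derivation:
Collision at t=5/2: particles 0 and 1 swap velocities; positions: p0=11 p1=11 p2=53/2; velocities now: v0=-2 v1=2 v2=3
Advance to t=3 (no further collisions before then); velocities: v0=-2 v1=2 v2=3; positions = 10 12 28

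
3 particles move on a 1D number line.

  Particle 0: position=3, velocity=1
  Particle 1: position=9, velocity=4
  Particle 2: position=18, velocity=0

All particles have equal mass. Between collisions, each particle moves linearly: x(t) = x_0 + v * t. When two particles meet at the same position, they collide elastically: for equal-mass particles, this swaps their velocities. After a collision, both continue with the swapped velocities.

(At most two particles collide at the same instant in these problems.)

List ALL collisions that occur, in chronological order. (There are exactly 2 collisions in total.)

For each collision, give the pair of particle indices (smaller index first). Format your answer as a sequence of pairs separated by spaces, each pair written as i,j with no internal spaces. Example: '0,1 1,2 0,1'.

Answer: 1,2 0,1

Derivation:
Collision at t=9/4: particles 1 and 2 swap velocities; positions: p0=21/4 p1=18 p2=18; velocities now: v0=1 v1=0 v2=4
Collision at t=15: particles 0 and 1 swap velocities; positions: p0=18 p1=18 p2=69; velocities now: v0=0 v1=1 v2=4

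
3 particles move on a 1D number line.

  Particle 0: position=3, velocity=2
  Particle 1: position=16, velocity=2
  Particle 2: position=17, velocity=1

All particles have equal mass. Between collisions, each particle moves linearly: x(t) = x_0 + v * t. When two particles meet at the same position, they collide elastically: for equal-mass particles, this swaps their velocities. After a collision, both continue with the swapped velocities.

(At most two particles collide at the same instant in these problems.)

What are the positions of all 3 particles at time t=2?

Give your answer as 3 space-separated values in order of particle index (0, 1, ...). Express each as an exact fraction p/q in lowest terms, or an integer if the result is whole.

Collision at t=1: particles 1 and 2 swap velocities; positions: p0=5 p1=18 p2=18; velocities now: v0=2 v1=1 v2=2
Advance to t=2 (no further collisions before then); velocities: v0=2 v1=1 v2=2; positions = 7 19 20

Answer: 7 19 20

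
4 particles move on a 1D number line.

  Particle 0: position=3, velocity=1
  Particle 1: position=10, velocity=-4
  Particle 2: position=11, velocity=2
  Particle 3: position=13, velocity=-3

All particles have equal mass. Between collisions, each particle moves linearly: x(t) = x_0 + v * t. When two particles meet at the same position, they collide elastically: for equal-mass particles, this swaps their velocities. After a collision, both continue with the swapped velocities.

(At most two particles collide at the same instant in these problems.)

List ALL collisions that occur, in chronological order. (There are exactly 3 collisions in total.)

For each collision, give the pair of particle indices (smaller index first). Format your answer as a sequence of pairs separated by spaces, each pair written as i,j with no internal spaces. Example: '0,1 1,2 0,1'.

Collision at t=2/5: particles 2 and 3 swap velocities; positions: p0=17/5 p1=42/5 p2=59/5 p3=59/5; velocities now: v0=1 v1=-4 v2=-3 v3=2
Collision at t=7/5: particles 0 and 1 swap velocities; positions: p0=22/5 p1=22/5 p2=44/5 p3=69/5; velocities now: v0=-4 v1=1 v2=-3 v3=2
Collision at t=5/2: particles 1 and 2 swap velocities; positions: p0=0 p1=11/2 p2=11/2 p3=16; velocities now: v0=-4 v1=-3 v2=1 v3=2

Answer: 2,3 0,1 1,2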